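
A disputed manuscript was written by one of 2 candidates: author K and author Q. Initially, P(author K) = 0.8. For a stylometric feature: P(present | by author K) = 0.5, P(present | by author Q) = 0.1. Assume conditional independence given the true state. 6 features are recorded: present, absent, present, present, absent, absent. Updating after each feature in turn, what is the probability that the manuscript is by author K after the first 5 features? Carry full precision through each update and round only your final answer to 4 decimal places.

After 'present': P(author K) = 0.5·0.8000 / (0.5·0.8000 + 0.1·0.2000) ≈ 0.9524
After 'absent': P(author K) = 0.5·0.9524 / (0.5·0.9524 + 0.9·0.0476) ≈ 0.9174
After 'present': P(author K) = 0.5·0.9174 / (0.5·0.9174 + 0.1·0.0826) ≈ 0.9823
After 'present': P(author K) = 0.5·0.9823 / (0.5·0.9823 + 0.1·0.0177) ≈ 0.9964
After 'absent': P(author K) = 0.5·0.9964 / (0.5·0.9964 + 0.9·0.0036) ≈ 0.9936

0.9936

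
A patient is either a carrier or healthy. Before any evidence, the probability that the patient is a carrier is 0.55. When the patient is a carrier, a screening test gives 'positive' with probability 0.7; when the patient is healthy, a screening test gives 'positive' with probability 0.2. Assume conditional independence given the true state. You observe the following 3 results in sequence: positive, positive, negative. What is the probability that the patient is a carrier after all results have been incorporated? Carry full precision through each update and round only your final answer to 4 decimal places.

After 'positive': P(carrier) = 0.7·0.5500 / (0.7·0.5500 + 0.2·0.4500) ≈ 0.8105
After 'positive': P(carrier) = 0.7·0.8105 / (0.7·0.8105 + 0.2·0.1895) ≈ 0.9374
After 'negative': P(carrier) = 0.3·0.9374 / (0.3·0.9374 + 0.8·0.0626) ≈ 0.8488

0.8488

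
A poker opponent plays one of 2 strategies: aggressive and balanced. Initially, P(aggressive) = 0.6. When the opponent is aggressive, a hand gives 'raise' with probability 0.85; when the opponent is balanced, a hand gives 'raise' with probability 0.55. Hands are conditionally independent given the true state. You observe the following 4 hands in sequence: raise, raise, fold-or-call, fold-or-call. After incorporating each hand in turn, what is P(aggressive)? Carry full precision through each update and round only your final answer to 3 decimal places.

0.285

After 'raise': P(aggressive) = 0.85·0.6000 / (0.85·0.6000 + 0.55·0.4000) ≈ 0.6986
After 'raise': P(aggressive) = 0.85·0.6986 / (0.85·0.6986 + 0.55·0.3014) ≈ 0.7818
After 'fold-or-call': P(aggressive) = 0.15·0.7818 / (0.15·0.7818 + 0.45·0.2182) ≈ 0.5443
After 'fold-or-call': P(aggressive) = 0.15·0.5443 / (0.15·0.5443 + 0.45·0.4557) ≈ 0.2847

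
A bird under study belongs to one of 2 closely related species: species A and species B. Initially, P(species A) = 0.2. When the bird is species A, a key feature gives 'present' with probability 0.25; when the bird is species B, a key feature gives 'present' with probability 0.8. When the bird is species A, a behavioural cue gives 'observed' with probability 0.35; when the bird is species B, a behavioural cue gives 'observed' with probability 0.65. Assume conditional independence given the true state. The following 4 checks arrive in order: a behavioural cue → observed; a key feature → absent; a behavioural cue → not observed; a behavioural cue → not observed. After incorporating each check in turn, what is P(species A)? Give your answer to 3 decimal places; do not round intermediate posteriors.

0.635

After a behavioural cue='observed': P(species A) = 0.35·0.2000 / (0.35·0.2000 + 0.65·0.8000) ≈ 0.1186
After a key feature='absent': P(species A) = 0.75·0.1186 / (0.75·0.1186 + 0.2·0.8814) ≈ 0.3355
After a behavioural cue='not observed': P(species A) = 0.65·0.3355 / (0.65·0.3355 + 0.35·0.6645) ≈ 0.4839
After a behavioural cue='not observed': P(species A) = 0.65·0.4839 / (0.65·0.4839 + 0.35·0.5161) ≈ 0.6352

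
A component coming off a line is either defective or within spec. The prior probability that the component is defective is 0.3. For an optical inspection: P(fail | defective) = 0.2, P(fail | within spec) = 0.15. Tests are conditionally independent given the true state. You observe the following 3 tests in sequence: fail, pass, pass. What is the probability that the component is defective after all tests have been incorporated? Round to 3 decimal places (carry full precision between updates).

After 'fail': P(defective) = 0.2·0.3000 / (0.2·0.3000 + 0.15·0.7000) ≈ 0.3636
After 'pass': P(defective) = 0.8·0.3636 / (0.8·0.3636 + 0.85·0.6364) ≈ 0.3497
After 'pass': P(defective) = 0.8·0.3497 / (0.8·0.3497 + 0.85·0.6503) ≈ 0.3361

0.336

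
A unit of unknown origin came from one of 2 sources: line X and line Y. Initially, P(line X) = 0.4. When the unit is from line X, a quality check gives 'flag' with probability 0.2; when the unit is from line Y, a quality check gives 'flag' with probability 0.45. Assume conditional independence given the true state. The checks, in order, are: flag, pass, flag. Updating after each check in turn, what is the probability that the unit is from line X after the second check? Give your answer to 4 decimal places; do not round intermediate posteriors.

0.3012

After 'flag': P(line X) = 0.2·0.4000 / (0.2·0.4000 + 0.45·0.6000) ≈ 0.2286
After 'pass': P(line X) = 0.8·0.2286 / (0.8·0.2286 + 0.55·0.7714) ≈ 0.3012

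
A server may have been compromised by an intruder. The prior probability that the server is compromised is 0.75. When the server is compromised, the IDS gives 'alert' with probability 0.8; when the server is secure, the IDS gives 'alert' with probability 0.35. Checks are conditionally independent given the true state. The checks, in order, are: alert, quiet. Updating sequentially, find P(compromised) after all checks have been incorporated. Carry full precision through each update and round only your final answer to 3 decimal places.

After 'alert': P(compromised) = 0.8·0.7500 / (0.8·0.7500 + 0.35·0.2500) ≈ 0.8727
After 'quiet': P(compromised) = 0.2·0.8727 / (0.2·0.8727 + 0.65·0.1273) ≈ 0.6784

0.678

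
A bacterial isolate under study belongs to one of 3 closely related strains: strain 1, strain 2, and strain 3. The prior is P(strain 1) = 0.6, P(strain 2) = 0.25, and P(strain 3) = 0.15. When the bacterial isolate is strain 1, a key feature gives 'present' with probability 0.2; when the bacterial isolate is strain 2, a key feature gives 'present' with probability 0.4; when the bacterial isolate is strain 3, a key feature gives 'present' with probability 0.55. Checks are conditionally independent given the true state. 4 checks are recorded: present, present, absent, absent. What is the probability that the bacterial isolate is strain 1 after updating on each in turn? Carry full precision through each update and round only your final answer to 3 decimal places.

0.394

After 'present': normaliser = 0.2·0.6000 + 0.4·0.2500 + 0.55·0.1500; P(strain 1) ≈ 0.3967, P(strain 2) ≈ 0.3306, P(strain 3) ≈ 0.2727
After 'present': normaliser = 0.2·0.3967 + 0.4·0.3306 + 0.55·0.2727; P(strain 1) ≈ 0.2194, P(strain 2) ≈ 0.3657, P(strain 3) ≈ 0.4149
After 'absent': normaliser = 0.8·0.2194 + 0.6·0.3657 + 0.45·0.4149; P(strain 1) ≈ 0.3018, P(strain 2) ≈ 0.3772, P(strain 3) ≈ 0.3210
After 'absent': normaliser = 0.8·0.3018 + 0.6·0.3772 + 0.45·0.3210; P(strain 1) ≈ 0.3944, P(strain 2) ≈ 0.3697, P(strain 3) ≈ 0.2359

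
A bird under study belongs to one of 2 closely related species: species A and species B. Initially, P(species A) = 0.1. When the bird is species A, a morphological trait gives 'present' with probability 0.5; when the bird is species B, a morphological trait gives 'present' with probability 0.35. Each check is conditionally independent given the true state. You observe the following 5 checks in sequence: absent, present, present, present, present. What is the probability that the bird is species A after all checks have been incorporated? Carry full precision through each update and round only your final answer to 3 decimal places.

After 'absent': P(species A) = 0.5·0.1000 / (0.5·0.1000 + 0.65·0.9000) ≈ 0.0787
After 'present': P(species A) = 0.5·0.0787 / (0.5·0.0787 + 0.35·0.9213) ≈ 0.1088
After 'present': P(species A) = 0.5·0.1088 / (0.5·0.1088 + 0.35·0.8912) ≈ 0.1485
After 'present': P(species A) = 0.5·0.1485 / (0.5·0.1485 + 0.35·0.8515) ≈ 0.1995
After 'present': P(species A) = 0.5·0.1995 / (0.5·0.1995 + 0.35·0.8005) ≈ 0.2625

0.263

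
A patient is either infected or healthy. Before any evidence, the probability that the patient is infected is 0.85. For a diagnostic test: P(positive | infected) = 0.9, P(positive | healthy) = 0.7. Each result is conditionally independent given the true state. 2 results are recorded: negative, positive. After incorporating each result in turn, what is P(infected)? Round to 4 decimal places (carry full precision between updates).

0.7083

After 'negative': P(infected) = 0.1·0.8500 / (0.1·0.8500 + 0.3·0.1500) ≈ 0.6538
After 'positive': P(infected) = 0.9·0.6538 / (0.9·0.6538 + 0.7·0.3462) ≈ 0.7083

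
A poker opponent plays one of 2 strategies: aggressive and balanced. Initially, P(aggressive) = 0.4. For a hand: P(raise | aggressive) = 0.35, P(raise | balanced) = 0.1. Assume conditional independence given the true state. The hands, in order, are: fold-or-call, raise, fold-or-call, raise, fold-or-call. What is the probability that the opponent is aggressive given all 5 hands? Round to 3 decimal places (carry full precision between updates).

0.755

After 'fold-or-call': P(aggressive) = 0.65·0.4000 / (0.65·0.4000 + 0.9·0.6000) ≈ 0.3250
After 'raise': P(aggressive) = 0.35·0.3250 / (0.35·0.3250 + 0.1·0.6750) ≈ 0.6276
After 'fold-or-call': P(aggressive) = 0.65·0.6276 / (0.65·0.6276 + 0.9·0.3724) ≈ 0.5490
After 'raise': P(aggressive) = 0.35·0.5490 / (0.35·0.5490 + 0.1·0.4510) ≈ 0.8099
After 'fold-or-call': P(aggressive) = 0.65·0.8099 / (0.65·0.8099 + 0.9·0.1901) ≈ 0.7547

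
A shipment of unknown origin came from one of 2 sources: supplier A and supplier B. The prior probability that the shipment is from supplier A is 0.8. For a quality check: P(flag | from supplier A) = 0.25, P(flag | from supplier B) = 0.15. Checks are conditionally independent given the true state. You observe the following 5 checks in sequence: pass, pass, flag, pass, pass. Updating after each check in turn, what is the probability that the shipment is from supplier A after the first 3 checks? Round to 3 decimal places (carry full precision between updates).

After 'pass': P(supplier A) = 0.75·0.8000 / (0.75·0.8000 + 0.85·0.2000) ≈ 0.7792
After 'pass': P(supplier A) = 0.75·0.7792 / (0.75·0.7792 + 0.85·0.2208) ≈ 0.7569
After 'flag': P(supplier A) = 0.25·0.7569 / (0.25·0.7569 + 0.15·0.2431) ≈ 0.8385

0.838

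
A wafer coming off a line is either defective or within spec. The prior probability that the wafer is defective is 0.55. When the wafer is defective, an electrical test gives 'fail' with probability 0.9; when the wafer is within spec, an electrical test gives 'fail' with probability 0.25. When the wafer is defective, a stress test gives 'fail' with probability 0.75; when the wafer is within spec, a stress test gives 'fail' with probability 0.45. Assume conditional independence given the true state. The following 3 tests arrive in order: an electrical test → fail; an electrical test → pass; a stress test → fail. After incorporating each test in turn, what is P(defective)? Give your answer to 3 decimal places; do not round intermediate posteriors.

Apply Bayes' rule sequentially, carrying P(defective) forward.
After an electrical test='fail': P(defective) = 0.9·0.5500 / (0.9·0.5500 + 0.25·0.4500) ≈ 0.8148
After an electrical test='pass': P(defective) = 0.1·0.8148 / (0.1·0.8148 + 0.75·0.1852) ≈ 0.3697
After a stress test='fail': P(defective) = 0.75·0.3697 / (0.75·0.3697 + 0.45·0.6303) ≈ 0.4944

0.494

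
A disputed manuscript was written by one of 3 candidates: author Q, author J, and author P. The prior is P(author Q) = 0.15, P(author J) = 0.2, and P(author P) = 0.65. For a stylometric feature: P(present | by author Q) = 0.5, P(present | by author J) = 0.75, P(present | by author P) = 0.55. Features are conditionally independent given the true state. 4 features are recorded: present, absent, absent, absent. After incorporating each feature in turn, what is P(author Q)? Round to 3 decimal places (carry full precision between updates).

0.212

After 'present': normaliser = 0.5·0.1500 + 0.75·0.2000 + 0.55·0.6500; P(author Q) ≈ 0.1288, P(author J) ≈ 0.2575, P(author P) ≈ 0.6137
After 'absent': normaliser = 0.5·0.1288 + 0.25·0.2575 + 0.45·0.6137; P(author Q) ≈ 0.1590, P(author J) ≈ 0.1590, P(author P) ≈ 0.6820
After 'absent': normaliser = 0.5·0.1590 + 0.25·0.1590 + 0.45·0.6820; P(author Q) ≈ 0.1865, P(author J) ≈ 0.0933, P(author P) ≈ 0.7202
After 'absent': normaliser = 0.5·0.1865 + 0.25·0.0933 + 0.45·0.7202; P(author Q) ≈ 0.2116, P(author J) ≈ 0.0529, P(author P) ≈ 0.7354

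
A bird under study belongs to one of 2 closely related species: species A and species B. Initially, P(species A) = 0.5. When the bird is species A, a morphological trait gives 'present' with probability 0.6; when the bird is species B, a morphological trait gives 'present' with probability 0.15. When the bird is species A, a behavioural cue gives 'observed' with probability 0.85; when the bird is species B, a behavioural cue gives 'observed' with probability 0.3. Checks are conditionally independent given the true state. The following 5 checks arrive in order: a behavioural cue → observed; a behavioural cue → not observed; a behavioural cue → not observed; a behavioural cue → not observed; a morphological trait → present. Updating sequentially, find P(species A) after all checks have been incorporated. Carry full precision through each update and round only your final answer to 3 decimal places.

0.100

Each posterior becomes the prior for the next update.
After a behavioural cue='observed': P(species A) = 0.85·0.5000 / (0.85·0.5000 + 0.3·0.5000) ≈ 0.7391
After a behavioural cue='not observed': P(species A) = 0.15·0.7391 / (0.15·0.7391 + 0.7·0.2609) ≈ 0.3778
After a behavioural cue='not observed': P(species A) = 0.15·0.3778 / (0.15·0.3778 + 0.7·0.6222) ≈ 0.1151
After a behavioural cue='not observed': P(species A) = 0.15·0.1151 / (0.15·0.1151 + 0.7·0.8849) ≈ 0.0271
After a morphological trait='present': P(species A) = 0.6·0.0271 / (0.6·0.0271 + 0.15·0.9729) ≈ 0.1003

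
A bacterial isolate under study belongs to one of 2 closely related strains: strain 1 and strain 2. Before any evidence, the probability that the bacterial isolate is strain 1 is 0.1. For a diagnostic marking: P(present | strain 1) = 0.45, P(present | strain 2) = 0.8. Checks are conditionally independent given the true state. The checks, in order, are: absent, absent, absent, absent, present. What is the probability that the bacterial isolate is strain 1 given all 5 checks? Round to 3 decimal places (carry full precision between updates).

0.781

After 'absent': P(strain 1) = 0.55·0.1000 / (0.55·0.1000 + 0.2·0.9000) ≈ 0.2340
After 'absent': P(strain 1) = 0.55·0.2340 / (0.55·0.2340 + 0.2·0.7660) ≈ 0.4566
After 'absent': P(strain 1) = 0.55·0.4566 / (0.55·0.4566 + 0.2·0.5434) ≈ 0.6980
After 'absent': P(strain 1) = 0.55·0.6980 / (0.55·0.6980 + 0.2·0.3020) ≈ 0.8640
After 'present': P(strain 1) = 0.45·0.8640 / (0.45·0.8640 + 0.8·0.1360) ≈ 0.7814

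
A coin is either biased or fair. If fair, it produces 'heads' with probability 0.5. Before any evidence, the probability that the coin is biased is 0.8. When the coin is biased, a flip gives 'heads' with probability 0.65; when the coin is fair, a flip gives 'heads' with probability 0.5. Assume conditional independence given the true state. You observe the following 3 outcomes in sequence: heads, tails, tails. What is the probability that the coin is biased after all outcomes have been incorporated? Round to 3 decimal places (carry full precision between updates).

After 'heads': P(biased) = 0.65·0.8000 / (0.65·0.8000 + 0.5·0.2000) ≈ 0.8387
After 'tails': P(biased) = 0.35·0.8387 / (0.35·0.8387 + 0.5·0.1613) ≈ 0.7845
After 'tails': P(biased) = 0.35·0.7845 / (0.35·0.7845 + 0.5·0.2155) ≈ 0.7182

0.718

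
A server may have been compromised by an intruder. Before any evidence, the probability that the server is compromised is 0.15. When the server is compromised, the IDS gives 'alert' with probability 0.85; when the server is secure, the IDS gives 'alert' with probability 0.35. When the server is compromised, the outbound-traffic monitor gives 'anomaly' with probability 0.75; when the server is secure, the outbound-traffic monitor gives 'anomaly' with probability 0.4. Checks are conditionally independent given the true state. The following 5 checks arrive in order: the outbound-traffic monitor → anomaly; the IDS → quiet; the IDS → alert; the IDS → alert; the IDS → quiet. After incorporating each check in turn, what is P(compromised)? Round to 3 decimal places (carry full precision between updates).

After the outbound-traffic monitor='anomaly': P(compromised) = 0.75·0.1500 / (0.75·0.1500 + 0.4·0.8500) ≈ 0.2486
After the IDS='quiet': P(compromised) = 0.15·0.2486 / (0.15·0.2486 + 0.65·0.7514) ≈ 0.0709
After the IDS='alert': P(compromised) = 0.85·0.0709 / (0.85·0.0709 + 0.35·0.9291) ≈ 0.1564
After the IDS='alert': P(compromised) = 0.85·0.1564 / (0.85·0.1564 + 0.35·0.8436) ≈ 0.3105
After the IDS='quiet': P(compromised) = 0.15·0.3105 / (0.15·0.3105 + 0.65·0.6895) ≈ 0.0941

0.094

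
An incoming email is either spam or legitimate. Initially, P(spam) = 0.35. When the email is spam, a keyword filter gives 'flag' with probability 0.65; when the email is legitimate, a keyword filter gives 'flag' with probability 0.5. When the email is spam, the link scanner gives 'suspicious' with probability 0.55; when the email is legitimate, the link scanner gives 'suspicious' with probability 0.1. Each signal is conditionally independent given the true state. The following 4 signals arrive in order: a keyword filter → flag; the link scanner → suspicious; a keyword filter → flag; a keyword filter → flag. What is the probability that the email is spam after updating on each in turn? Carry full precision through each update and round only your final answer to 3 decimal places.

After a keyword filter='flag': P(spam) = 0.65·0.3500 / (0.65·0.3500 + 0.5·0.6500) ≈ 0.4118
After the link scanner='suspicious': P(spam) = 0.55·0.4118 / (0.55·0.4118 + 0.1·0.5882) ≈ 0.7938
After a keyword filter='flag': P(spam) = 0.65·0.7938 / (0.65·0.7938 + 0.5·0.2062) ≈ 0.8335
After a keyword filter='flag': P(spam) = 0.65·0.8335 / (0.65·0.8335 + 0.5·0.1665) ≈ 0.8668

0.867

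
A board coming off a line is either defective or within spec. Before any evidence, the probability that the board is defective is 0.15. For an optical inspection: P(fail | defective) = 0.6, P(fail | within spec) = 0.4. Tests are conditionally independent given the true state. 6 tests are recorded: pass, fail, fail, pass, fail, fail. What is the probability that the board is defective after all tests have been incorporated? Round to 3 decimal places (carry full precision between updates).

After 'pass': P(defective) = 0.4·0.1500 / (0.4·0.1500 + 0.6·0.8500) ≈ 0.1053
After 'fail': P(defective) = 0.6·0.1053 / (0.6·0.1053 + 0.4·0.8947) ≈ 0.1500
After 'fail': P(defective) = 0.6·0.1500 / (0.6·0.1500 + 0.4·0.8500) ≈ 0.2093
After 'pass': P(defective) = 0.4·0.2093 / (0.4·0.2093 + 0.6·0.7907) ≈ 0.1500
After 'fail': P(defective) = 0.6·0.1500 / (0.6·0.1500 + 0.4·0.8500) ≈ 0.2093
After 'fail': P(defective) = 0.6·0.2093 / (0.6·0.2093 + 0.4·0.7907) ≈ 0.2842

0.284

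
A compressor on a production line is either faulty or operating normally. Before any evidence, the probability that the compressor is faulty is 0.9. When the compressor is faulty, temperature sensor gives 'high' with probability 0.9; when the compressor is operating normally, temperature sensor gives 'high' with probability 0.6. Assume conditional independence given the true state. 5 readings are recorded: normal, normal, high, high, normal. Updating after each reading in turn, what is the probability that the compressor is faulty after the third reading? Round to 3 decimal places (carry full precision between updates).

0.458

After 'normal': P(faulty) = 0.1·0.9000 / (0.1·0.9000 + 0.4·0.1000) ≈ 0.6923
After 'normal': P(faulty) = 0.1·0.6923 / (0.1·0.6923 + 0.4·0.3077) ≈ 0.3600
After 'high': P(faulty) = 0.9·0.3600 / (0.9·0.3600 + 0.6·0.6400) ≈ 0.4576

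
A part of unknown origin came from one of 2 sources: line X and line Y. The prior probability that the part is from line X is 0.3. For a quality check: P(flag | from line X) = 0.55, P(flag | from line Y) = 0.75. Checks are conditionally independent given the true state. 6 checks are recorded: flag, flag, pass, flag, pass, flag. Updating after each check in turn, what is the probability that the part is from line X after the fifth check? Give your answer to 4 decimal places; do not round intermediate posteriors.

After 'flag': P(line X) = 0.55·0.3000 / (0.55·0.3000 + 0.75·0.7000) ≈ 0.2391
After 'flag': P(line X) = 0.55·0.2391 / (0.55·0.2391 + 0.75·0.7609) ≈ 0.1873
After 'pass': P(line X) = 0.45·0.1873 / (0.45·0.1873 + 0.25·0.8127) ≈ 0.2932
After 'flag': P(line X) = 0.55·0.2932 / (0.55·0.2932 + 0.75·0.7068) ≈ 0.2333
After 'pass': P(line X) = 0.45·0.2333 / (0.45·0.2333 + 0.25·0.7667) ≈ 0.3538

0.3538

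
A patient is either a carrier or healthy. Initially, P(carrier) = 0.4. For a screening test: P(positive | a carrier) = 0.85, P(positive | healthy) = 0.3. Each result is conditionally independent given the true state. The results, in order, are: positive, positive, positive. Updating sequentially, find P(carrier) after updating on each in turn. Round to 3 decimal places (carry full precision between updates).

After 'positive': P(carrier) = 0.85·0.4000 / (0.85·0.4000 + 0.3·0.6000) ≈ 0.6538
After 'positive': P(carrier) = 0.85·0.6538 / (0.85·0.6538 + 0.3·0.3462) ≈ 0.8426
After 'positive': P(carrier) = 0.85·0.8426 / (0.85·0.8426 + 0.3·0.1574) ≈ 0.9381

0.938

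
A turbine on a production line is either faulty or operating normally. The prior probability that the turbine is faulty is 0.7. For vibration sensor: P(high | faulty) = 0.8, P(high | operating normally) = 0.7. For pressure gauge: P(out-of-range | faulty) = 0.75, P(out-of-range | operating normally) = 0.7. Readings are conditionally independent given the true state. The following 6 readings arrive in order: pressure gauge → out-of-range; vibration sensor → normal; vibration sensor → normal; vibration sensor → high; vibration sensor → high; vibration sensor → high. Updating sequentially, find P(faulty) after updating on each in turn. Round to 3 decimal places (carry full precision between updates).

0.624

After pressure gauge='out-of-range': P(faulty) = 0.75·0.7000 / (0.75·0.7000 + 0.7·0.3000) ≈ 0.7143
After vibration sensor='normal': P(faulty) = 0.2·0.7143 / (0.2·0.7143 + 0.3·0.2857) ≈ 0.6250
After vibration sensor='normal': P(faulty) = 0.2·0.6250 / (0.2·0.6250 + 0.3·0.3750) ≈ 0.5263
After vibration sensor='high': P(faulty) = 0.8·0.5263 / (0.8·0.5263 + 0.7·0.4737) ≈ 0.5594
After vibration sensor='high': P(faulty) = 0.8·0.5594 / (0.8·0.5594 + 0.7·0.4406) ≈ 0.5920
After vibration sensor='high': P(faulty) = 0.8·0.5920 / (0.8·0.5920 + 0.7·0.4080) ≈ 0.6239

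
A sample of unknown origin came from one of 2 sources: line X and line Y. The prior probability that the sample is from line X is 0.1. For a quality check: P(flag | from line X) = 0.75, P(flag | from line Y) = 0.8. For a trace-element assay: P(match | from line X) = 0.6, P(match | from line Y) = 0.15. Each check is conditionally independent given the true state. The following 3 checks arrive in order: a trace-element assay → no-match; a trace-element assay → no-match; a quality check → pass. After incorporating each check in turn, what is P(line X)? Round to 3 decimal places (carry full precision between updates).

After a trace-element assay='no-match': P(line X) = 0.4·0.1000 / (0.4·0.1000 + 0.85·0.9000) ≈ 0.0497
After a trace-element assay='no-match': P(line X) = 0.4·0.0497 / (0.4·0.0497 + 0.85·0.9503) ≈ 0.0240
After a quality check='pass': P(line X) = 0.25·0.0240 / (0.25·0.0240 + 0.2·0.9760) ≈ 0.0298

0.030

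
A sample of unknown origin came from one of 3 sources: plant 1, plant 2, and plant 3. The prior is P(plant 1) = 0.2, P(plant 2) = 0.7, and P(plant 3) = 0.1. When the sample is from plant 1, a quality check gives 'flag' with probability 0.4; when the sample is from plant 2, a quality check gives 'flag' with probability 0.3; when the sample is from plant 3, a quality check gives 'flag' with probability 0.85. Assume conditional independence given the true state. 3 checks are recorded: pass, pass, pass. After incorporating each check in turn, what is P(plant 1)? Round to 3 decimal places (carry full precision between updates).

0.152

Apply Bayes' rule sequentially, carrying P(plant 1) forward.
After 'pass': normaliser = 0.6·0.2000 + 0.7·0.7000 + 0.15·0.1000; P(plant 1) ≈ 0.1920, P(plant 2) ≈ 0.7840, P(plant 3) ≈ 0.0240
After 'pass': normaliser = 0.6·0.1920 + 0.7·0.7840 + 0.15·0.0240; P(plant 1) ≈ 0.1726, P(plant 2) ≈ 0.8220, P(plant 3) ≈ 0.0054
After 'pass': normaliser = 0.6·0.1726 + 0.7·0.8220 + 0.15·0.0054; P(plant 1) ≈ 0.1523, P(plant 2) ≈ 0.8465, P(plant 3) ≈ 0.0012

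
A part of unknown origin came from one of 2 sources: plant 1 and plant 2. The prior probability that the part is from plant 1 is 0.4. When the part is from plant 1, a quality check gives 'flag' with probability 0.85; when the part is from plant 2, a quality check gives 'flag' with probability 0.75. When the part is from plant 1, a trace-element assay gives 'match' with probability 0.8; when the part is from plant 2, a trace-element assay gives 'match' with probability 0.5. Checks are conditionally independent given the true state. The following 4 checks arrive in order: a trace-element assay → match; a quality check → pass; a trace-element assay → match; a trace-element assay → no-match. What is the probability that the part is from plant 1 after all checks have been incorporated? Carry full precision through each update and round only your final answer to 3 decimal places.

0.291

After a trace-element assay='match': P(plant 1) = 0.8·0.4000 / (0.8·0.4000 + 0.5·0.6000) ≈ 0.5161
After a quality check='pass': P(plant 1) = 0.15·0.5161 / (0.15·0.5161 + 0.25·0.4839) ≈ 0.3902
After a trace-element assay='match': P(plant 1) = 0.8·0.3902 / (0.8·0.3902 + 0.5·0.6098) ≈ 0.5059
After a trace-element assay='no-match': P(plant 1) = 0.2·0.5059 / (0.2·0.5059 + 0.5·0.4941) ≈ 0.2906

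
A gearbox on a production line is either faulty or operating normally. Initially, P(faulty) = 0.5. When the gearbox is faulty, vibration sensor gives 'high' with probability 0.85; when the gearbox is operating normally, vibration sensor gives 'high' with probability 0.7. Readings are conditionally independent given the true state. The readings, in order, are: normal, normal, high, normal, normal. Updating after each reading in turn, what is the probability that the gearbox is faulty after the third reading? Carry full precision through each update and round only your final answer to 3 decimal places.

0.233

After 'normal': P(faulty) = 0.15·0.5000 / (0.15·0.5000 + 0.3·0.5000) ≈ 0.3333
After 'normal': P(faulty) = 0.15·0.3333 / (0.15·0.3333 + 0.3·0.6667) ≈ 0.2000
After 'high': P(faulty) = 0.85·0.2000 / (0.85·0.2000 + 0.7·0.8000) ≈ 0.2329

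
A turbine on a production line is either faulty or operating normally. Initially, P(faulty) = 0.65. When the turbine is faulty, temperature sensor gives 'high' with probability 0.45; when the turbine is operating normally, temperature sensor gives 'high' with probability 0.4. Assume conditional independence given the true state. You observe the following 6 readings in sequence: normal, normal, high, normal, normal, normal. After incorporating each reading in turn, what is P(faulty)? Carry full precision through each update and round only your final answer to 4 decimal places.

0.5749

After 'normal': P(faulty) = 0.55·0.6500 / (0.55·0.6500 + 0.6·0.3500) ≈ 0.6300
After 'normal': P(faulty) = 0.55·0.6300 / (0.55·0.6300 + 0.6·0.3700) ≈ 0.6095
After 'high': P(faulty) = 0.45·0.6095 / (0.45·0.6095 + 0.4·0.3905) ≈ 0.6371
After 'normal': P(faulty) = 0.55·0.6371 / (0.55·0.6371 + 0.6·0.3629) ≈ 0.6168
After 'normal': P(faulty) = 0.55·0.6168 / (0.55·0.6168 + 0.6·0.3832) ≈ 0.5960
After 'normal': P(faulty) = 0.55·0.5960 / (0.55·0.5960 + 0.6·0.4040) ≈ 0.5749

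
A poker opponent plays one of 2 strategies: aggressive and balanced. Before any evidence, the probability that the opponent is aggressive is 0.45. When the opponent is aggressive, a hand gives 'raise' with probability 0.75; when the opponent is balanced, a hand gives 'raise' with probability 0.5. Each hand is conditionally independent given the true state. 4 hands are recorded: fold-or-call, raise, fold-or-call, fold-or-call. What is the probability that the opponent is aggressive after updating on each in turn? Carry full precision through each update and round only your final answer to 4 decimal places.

0.1330

After 'fold-or-call': P(aggressive) = 0.25·0.4500 / (0.25·0.4500 + 0.5·0.5500) ≈ 0.2903
After 'raise': P(aggressive) = 0.75·0.2903 / (0.75·0.2903 + 0.5·0.7097) ≈ 0.3803
After 'fold-or-call': P(aggressive) = 0.25·0.3803 / (0.25·0.3803 + 0.5·0.6197) ≈ 0.2348
After 'fold-or-call': P(aggressive) = 0.25·0.2348 / (0.25·0.2348 + 0.5·0.7652) ≈ 0.1330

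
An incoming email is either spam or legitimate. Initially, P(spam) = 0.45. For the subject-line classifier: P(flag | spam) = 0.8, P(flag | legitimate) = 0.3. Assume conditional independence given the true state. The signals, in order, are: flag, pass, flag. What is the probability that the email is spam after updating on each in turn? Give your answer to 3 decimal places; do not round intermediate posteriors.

0.624

Each posterior becomes the prior for the next update.
After 'flag': P(spam) = 0.8·0.4500 / (0.8·0.4500 + 0.3·0.5500) ≈ 0.6857
After 'pass': P(spam) = 0.2·0.6857 / (0.2·0.6857 + 0.7·0.3143) ≈ 0.3840
After 'flag': P(spam) = 0.8·0.3840 / (0.8·0.3840 + 0.3·0.6160) ≈ 0.6244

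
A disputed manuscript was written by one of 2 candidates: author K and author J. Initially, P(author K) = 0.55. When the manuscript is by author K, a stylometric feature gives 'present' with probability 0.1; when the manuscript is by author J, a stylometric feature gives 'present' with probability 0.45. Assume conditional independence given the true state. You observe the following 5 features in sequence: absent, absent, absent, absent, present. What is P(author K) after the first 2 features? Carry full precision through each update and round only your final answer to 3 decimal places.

0.766

Each posterior becomes the prior for the next update.
After 'absent': P(author K) = 0.9·0.5500 / (0.9·0.5500 + 0.55·0.4500) ≈ 0.6667
After 'absent': P(author K) = 0.9·0.6667 / (0.9·0.6667 + 0.55·0.3333) ≈ 0.7660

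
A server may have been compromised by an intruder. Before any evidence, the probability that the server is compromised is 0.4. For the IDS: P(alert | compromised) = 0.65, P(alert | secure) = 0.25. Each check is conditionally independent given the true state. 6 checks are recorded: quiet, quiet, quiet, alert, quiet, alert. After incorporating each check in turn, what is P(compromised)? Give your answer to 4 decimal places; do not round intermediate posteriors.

0.1761

After 'quiet': P(compromised) = 0.35·0.4000 / (0.35·0.4000 + 0.75·0.6000) ≈ 0.2373
After 'quiet': P(compromised) = 0.35·0.2373 / (0.35·0.2373 + 0.75·0.7627) ≈ 0.1268
After 'quiet': P(compromised) = 0.35·0.1268 / (0.35·0.1268 + 0.75·0.8732) ≈ 0.0635
After 'alert': P(compromised) = 0.65·0.0635 / (0.65·0.0635 + 0.25·0.9365) ≈ 0.1498
After 'quiet': P(compromised) = 0.35·0.1498 / (0.35·0.1498 + 0.75·0.8502) ≈ 0.0760
After 'alert': P(compromised) = 0.65·0.0760 / (0.65·0.0760 + 0.25·0.9240) ≈ 0.1761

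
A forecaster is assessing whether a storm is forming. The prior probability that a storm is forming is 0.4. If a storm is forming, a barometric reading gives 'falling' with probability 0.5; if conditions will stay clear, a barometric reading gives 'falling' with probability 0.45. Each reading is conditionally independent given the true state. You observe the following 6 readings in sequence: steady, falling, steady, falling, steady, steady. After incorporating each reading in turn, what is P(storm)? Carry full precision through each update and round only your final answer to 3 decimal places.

0.360

After 'steady': P(storm) = 0.5·0.4000 / (0.5·0.4000 + 0.55·0.6000) ≈ 0.3774
After 'falling': P(storm) = 0.5·0.3774 / (0.5·0.3774 + 0.45·0.6226) ≈ 0.4024
After 'steady': P(storm) = 0.5·0.4024 / (0.5·0.4024 + 0.55·0.5976) ≈ 0.3797
After 'falling': P(storm) = 0.5·0.3797 / (0.5·0.3797 + 0.45·0.6203) ≈ 0.4048
After 'steady': P(storm) = 0.5·0.4048 / (0.5·0.4048 + 0.55·0.5952) ≈ 0.3821
After 'steady': P(storm) = 0.5·0.3821 / (0.5·0.3821 + 0.55·0.6179) ≈ 0.3599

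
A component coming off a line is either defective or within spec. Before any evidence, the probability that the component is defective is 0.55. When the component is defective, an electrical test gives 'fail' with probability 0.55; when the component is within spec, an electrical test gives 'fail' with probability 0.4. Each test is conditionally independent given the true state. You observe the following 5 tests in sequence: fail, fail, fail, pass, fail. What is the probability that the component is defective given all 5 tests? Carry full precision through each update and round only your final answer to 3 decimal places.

Each posterior becomes the prior for the next update.
After 'fail': P(defective) = 0.55·0.5500 / (0.55·0.5500 + 0.4·0.4500) ≈ 0.6269
After 'fail': P(defective) = 0.55·0.6269 / (0.55·0.6269 + 0.4·0.3731) ≈ 0.6980
After 'fail': P(defective) = 0.55·0.6980 / (0.55·0.6980 + 0.4·0.3020) ≈ 0.7606
After 'pass': P(defective) = 0.45·0.7606 / (0.45·0.7606 + 0.6·0.2394) ≈ 0.7044
After 'fail': P(defective) = 0.55·0.7044 / (0.55·0.7044 + 0.4·0.2956) ≈ 0.7662

0.766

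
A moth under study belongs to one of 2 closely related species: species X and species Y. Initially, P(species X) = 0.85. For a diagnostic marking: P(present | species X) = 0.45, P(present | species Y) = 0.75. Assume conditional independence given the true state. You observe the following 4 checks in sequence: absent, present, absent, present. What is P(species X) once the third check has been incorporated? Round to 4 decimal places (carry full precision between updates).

After 'absent': P(species X) = 0.55·0.8500 / (0.55·0.8500 + 0.25·0.1500) ≈ 0.9257
After 'present': P(species X) = 0.45·0.9257 / (0.45·0.9257 + 0.75·0.0743) ≈ 0.8821
After 'absent': P(species X) = 0.55·0.8821 / (0.55·0.8821 + 0.25·0.1179) ≈ 0.9427

0.9427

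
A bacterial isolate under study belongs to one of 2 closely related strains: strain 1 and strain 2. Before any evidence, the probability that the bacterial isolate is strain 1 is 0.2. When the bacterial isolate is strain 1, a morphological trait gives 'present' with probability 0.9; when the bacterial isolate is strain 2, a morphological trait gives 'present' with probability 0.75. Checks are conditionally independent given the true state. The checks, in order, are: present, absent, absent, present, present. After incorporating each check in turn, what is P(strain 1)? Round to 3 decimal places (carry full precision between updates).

0.065

After 'present': P(strain 1) = 0.9·0.2000 / (0.9·0.2000 + 0.75·0.8000) ≈ 0.2308
After 'absent': P(strain 1) = 0.1·0.2308 / (0.1·0.2308 + 0.25·0.7692) ≈ 0.1071
After 'absent': P(strain 1) = 0.1·0.1071 / (0.1·0.1071 + 0.25·0.8929) ≈ 0.0458
After 'present': P(strain 1) = 0.9·0.0458 / (0.9·0.0458 + 0.75·0.9542) ≈ 0.0545
After 'present': P(strain 1) = 0.9·0.0545 / (0.9·0.0545 + 0.75·0.9455) ≈ 0.0647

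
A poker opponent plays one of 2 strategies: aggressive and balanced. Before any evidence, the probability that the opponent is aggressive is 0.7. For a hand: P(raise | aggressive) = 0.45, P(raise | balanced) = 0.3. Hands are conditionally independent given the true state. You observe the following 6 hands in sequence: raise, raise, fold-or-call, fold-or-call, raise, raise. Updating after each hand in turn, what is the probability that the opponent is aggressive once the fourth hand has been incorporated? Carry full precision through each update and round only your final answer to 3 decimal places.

0.764

Apply Bayes' rule sequentially, carrying P(aggressive) forward.
After 'raise': P(aggressive) = 0.45·0.7000 / (0.45·0.7000 + 0.3·0.3000) ≈ 0.7778
After 'raise': P(aggressive) = 0.45·0.7778 / (0.45·0.7778 + 0.3·0.2222) ≈ 0.8400
After 'fold-or-call': P(aggressive) = 0.55·0.8400 / (0.55·0.8400 + 0.7·0.1600) ≈ 0.8049
After 'fold-or-call': P(aggressive) = 0.55·0.8049 / (0.55·0.8049 + 0.7·0.1951) ≈ 0.7642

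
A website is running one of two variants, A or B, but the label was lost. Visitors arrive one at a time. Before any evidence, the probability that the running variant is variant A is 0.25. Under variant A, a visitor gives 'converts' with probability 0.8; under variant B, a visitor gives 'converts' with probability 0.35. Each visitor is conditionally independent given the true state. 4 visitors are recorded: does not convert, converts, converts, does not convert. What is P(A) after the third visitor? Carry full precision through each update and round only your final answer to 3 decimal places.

0.349

After 'does not convert': P(A) = 0.2·0.2500 / (0.2·0.2500 + 0.65·0.7500) ≈ 0.0930
After 'converts': P(A) = 0.8·0.0930 / (0.8·0.0930 + 0.35·0.9070) ≈ 0.1899
After 'converts': P(A) = 0.8·0.1899 / (0.8·0.1899 + 0.35·0.8101) ≈ 0.3489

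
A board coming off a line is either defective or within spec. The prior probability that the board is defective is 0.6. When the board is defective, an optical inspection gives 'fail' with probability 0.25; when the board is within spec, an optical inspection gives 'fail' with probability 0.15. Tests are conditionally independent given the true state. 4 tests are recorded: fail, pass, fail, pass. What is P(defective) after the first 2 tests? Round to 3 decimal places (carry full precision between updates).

0.688

After 'fail': P(defective) = 0.25·0.6000 / (0.25·0.6000 + 0.15·0.4000) ≈ 0.7143
After 'pass': P(defective) = 0.75·0.7143 / (0.75·0.7143 + 0.85·0.2857) ≈ 0.6881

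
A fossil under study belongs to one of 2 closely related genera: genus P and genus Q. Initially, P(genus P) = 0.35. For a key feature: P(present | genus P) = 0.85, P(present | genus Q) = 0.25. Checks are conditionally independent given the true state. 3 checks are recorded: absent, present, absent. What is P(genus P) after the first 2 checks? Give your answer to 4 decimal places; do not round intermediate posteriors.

0.2680

After 'absent': P(genus P) = 0.15·0.3500 / (0.15·0.3500 + 0.75·0.6500) ≈ 0.0972
After 'present': P(genus P) = 0.85·0.0972 / (0.85·0.0972 + 0.25·0.9028) ≈ 0.2680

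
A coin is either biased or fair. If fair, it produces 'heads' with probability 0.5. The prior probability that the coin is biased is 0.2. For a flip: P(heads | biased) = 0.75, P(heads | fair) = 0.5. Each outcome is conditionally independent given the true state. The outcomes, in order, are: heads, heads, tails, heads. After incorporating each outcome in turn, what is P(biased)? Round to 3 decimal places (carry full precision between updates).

0.297

Each posterior becomes the prior for the next update.
After 'heads': P(biased) = 0.75·0.2000 / (0.75·0.2000 + 0.5·0.8000) ≈ 0.2727
After 'heads': P(biased) = 0.75·0.2727 / (0.75·0.2727 + 0.5·0.7273) ≈ 0.3600
After 'tails': P(biased) = 0.25·0.3600 / (0.25·0.3600 + 0.5·0.6400) ≈ 0.2195
After 'heads': P(biased) = 0.75·0.2195 / (0.75·0.2195 + 0.5·0.7805) ≈ 0.2967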